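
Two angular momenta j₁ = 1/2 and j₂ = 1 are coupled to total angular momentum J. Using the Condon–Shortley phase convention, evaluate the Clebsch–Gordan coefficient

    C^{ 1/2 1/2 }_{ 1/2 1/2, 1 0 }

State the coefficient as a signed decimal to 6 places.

+√(1/3) = +0.577350

√[2·1!0!1!/3! · 1!0!1!1!1!0!] = √(1/3)
  +(−1)^0/∏(0,1,0,1,0,0)! = 1  (running 1)
⟨..|..⟩ = √(1/3)·(1) = +0.577350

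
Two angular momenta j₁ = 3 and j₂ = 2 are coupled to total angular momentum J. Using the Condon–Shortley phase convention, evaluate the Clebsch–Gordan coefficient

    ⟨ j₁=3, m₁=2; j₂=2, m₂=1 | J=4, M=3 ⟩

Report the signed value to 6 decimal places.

+√(1/20) ≈ +0.223607

triangle: 1!*5!*3!/10! = 720/3628800
(j±m)!: 5!*1!*3!*1!*7!*1! = 3628800
prefactor² = (2J+1)*Δ*N² = 6480
  k=0: +1/(0!*1!*1!*3!*4!*0!) = 1/144
  k=1: −1/(1!*0!*0!*2!*5!*1!) = -1/240
Σ = 1/360  ⇒  CG² = 6480*1/360² = 1/20
CG = +√(1/20) = +0.223607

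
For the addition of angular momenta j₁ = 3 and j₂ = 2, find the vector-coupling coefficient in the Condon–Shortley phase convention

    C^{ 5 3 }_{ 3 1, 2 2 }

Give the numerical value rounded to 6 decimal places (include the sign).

j₁+j₂−J=0  J+j₁−j₂=6  J−j₁+j₂=4  j₁+j₂+J+1=11
(j₁±m₁, j₂±m₂, J±M) = (4,2,4,0,8,2)
P² = 442368
sum k=0..0:
  [0] +1/1152 = 1/1152
S = 1/1152
C² = P²·S² = 1/3 ; C = +0.577350

+√(1/3) ≈ +0.577350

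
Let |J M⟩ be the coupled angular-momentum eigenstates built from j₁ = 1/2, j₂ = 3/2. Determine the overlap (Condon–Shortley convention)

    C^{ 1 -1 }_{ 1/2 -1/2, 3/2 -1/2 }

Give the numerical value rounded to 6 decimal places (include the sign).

-0.500000  (= −√(1/4))

j₁+j₂−J=1  J+j₁−j₂=0  J−j₁+j₂=2  j₁+j₂+J+1=4
(j₁±m₁, j₂±m₂, J±M) = (0,1,1,2,0,2)
P² = 1
sum k=1..1:
  [1] −1/2 = -1/2
S = -1/2
C² = P²·S² = 1/4 ; C = -0.500000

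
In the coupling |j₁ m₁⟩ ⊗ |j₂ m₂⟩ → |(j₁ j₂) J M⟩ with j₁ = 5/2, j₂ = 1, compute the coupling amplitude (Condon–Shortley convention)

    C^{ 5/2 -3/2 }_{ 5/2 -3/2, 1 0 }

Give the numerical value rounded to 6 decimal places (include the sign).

√[6·1!4!1!/7! · 1!4!1!1!1!4!] = √(576/35)
  +(−1)^0/∏(0,1,4,1,0,0)! = 1/24  (running 1/24)
  +(−1)^1/∏(1,0,3,0,1,1)! = -1/6  (running -1/8)
⟨..|..⟩ = √(576/35)·(-1/8) = -0.507093

-0.507093  (= −√(9/35))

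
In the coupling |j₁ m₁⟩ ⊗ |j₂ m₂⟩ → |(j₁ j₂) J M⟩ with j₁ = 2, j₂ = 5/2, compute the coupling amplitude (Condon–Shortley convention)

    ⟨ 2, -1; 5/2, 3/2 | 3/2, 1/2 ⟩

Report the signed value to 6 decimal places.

√[4·3!1!2!/7! · 1!3!4!1!2!1!] = √(96/35)
  +(−1)^2/∏(2,1,1,2,0,0)! = 1/4  (running 1/4)
  +(−1)^3/∏(3,0,0,1,1,1)! = -1/6  (running 1/12)
⟨..|..⟩ = √(96/35)·(1/12) = +0.138013

+√(2/105) = +0.138013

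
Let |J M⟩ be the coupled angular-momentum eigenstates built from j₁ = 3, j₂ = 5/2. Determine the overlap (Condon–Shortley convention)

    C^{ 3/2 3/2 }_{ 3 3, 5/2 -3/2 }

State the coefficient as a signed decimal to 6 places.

+0.462910

triangle: 4!*2!*1!/8! = 48/40320
(j±m)!: 6!*0!*1!*4!*3!*0! = 103680
prefactor² = (2J+1)*Δ*N² = 3456/7
  k=0: +1/(0!*4!*0!*1!*2!*0!) = 1/48
Σ = 1/48  ⇒  CG² = 3456/7*1/48² = 3/14
CG = +√(3/14) = +0.462910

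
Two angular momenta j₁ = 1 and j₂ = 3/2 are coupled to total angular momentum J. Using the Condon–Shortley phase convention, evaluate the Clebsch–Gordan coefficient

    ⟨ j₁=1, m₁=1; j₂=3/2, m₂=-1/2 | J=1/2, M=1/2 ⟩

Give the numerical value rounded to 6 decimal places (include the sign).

+0.408248  (= +√(1/6))

√[2·2!0!1!/4! · 2!0!1!2!1!0!] = √(2/3)
  +(−1)^0/∏(0,2,0,1,0,0)! = 1/2  (running 1/2)
⟨..|..⟩ = √(2/3)·(1/2) = +0.408248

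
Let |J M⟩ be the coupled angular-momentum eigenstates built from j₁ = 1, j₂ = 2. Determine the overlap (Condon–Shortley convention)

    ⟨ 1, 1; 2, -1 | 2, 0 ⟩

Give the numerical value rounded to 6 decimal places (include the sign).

+√(1/2) = +0.707107

√[5·1!1!3!/6! · 2!0!1!3!2!2!] = √(2)
  +(−1)^0/∏(0,1,0,1,1,2)! = 1/2  (running 1/2)
⟨..|..⟩ = √(2)·(1/2) = +0.707107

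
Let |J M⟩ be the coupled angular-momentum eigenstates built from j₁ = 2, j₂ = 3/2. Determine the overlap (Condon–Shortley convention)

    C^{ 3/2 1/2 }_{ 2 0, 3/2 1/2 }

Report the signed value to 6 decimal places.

j₁+j₂−J=2  J+j₁−j₂=2  J−j₁+j₂=1  j₁+j₂+J+1=6
(j₁±m₁, j₂±m₂, J±M) = (2,2,2,1,2,1)
P² = 16/45
sum k=1..2:
  [1] −1/1 = -1
  [2] +1/4 = 1/4
S = -3/4
C² = P²·S² = 1/5 ; C = -0.447214

-0.447214  (= −√(1/5))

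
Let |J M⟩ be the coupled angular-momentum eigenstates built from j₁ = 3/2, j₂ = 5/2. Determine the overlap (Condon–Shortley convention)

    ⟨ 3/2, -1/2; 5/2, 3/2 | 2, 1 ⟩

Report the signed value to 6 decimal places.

+0.154303

j₁+j₂−J=2  J+j₁−j₂=1  J−j₁+j₂=3  j₁+j₂+J+1=7
(j₁±m₁, j₂±m₂, J±M) = (1,2,4,1,3,1)
P² = 24/7
sum k=1..2:
  [1] −1/6 = -1/6
  [2] +1/4 = 1/4
S = 1/12
C² = P²·S² = 1/42 ; C = +0.154303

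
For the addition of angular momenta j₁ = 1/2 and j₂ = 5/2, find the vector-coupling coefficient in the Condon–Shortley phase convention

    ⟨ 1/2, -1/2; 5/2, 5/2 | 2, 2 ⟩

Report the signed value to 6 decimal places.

j₁+j₂−J=1  J+j₁−j₂=0  J−j₁+j₂=4  j₁+j₂+J+1=6
(j₁±m₁, j₂±m₂, J±M) = (0,1,5,0,4,0)
P² = 480
sum k=1..1:
  [1] −1/24 = -1/24
S = -1/24
C² = P²·S² = 5/6 ; C = -0.912871

−√(5/6) = -0.912871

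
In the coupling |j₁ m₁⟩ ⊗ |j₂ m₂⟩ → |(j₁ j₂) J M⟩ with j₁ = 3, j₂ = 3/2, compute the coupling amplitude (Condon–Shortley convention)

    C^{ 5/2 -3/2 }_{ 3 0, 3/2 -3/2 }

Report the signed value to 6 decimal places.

√[6·2!4!1!/8! · 3!3!0!3!1!4!] = √(1296/35)
  +(−1)^0/∏(0,2,3,0,1,1)! = 1/12  (running 1/12)
⟨..|..⟩ = √(1296/35)·(1/12) = +0.507093

+√(9/35) = +0.507093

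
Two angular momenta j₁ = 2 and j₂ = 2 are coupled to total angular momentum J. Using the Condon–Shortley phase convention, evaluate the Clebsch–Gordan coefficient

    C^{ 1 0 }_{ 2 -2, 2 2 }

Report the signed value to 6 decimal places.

−√(2/5) ≈ -0.632456

√[3·3!1!1!/6! · 0!4!4!0!1!1!] = √(72/5)
  +(−1)^3/∏(3,0,1,1,0,0)! = -1/6  (running -1/6)
⟨..|..⟩ = √(72/5)·(-1/6) = -0.632456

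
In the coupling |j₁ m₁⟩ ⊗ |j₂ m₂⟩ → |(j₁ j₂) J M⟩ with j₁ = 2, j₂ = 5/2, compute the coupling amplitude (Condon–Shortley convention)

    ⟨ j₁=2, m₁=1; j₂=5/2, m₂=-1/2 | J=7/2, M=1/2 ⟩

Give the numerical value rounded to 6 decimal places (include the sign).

triangle: 1!·3!·4!/9! = 144/362880
(j±m)!: 3!·1!·2!·3!·4!·3! = 10368
prefactor² = (2J+1)·Δ·N² = 1152/35
  k=0: +1/(0!·1!·1!·2!·2!·2!) = 1/8
  k=1: −1/(1!·0!·0!·1!·3!·3!) = -1/36
Σ = 7/72  ⇒  CG² = 1152/35·7/72² = 14/45
CG = +√(14/45) = +0.557773

+0.557773  (= +√(14/45))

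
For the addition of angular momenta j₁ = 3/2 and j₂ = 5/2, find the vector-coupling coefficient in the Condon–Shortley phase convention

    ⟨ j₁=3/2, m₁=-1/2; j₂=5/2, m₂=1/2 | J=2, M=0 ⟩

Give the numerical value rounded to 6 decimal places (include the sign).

√[5·2!1!3!/7! · 1!2!3!2!2!2!] = √(8/7)
  +(−1)^1/∏(1,1,1,2,0,1)! = -1/2  (running -1/2)
  +(−1)^2/∏(2,0,0,1,1,2)! = 1/4  (running -1/4)
⟨..|..⟩ = √(8/7)·(-1/4) = -0.267261

−√(1/14) = -0.267261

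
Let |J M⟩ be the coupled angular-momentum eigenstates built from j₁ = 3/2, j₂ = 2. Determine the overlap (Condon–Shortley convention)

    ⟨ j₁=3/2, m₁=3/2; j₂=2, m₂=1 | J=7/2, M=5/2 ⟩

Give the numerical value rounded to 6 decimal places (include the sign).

√[8·0!3!4!/8! · 3!0!3!1!6!1!] = √(5184/7)
  +(−1)^0/∏(0,0,0,3,3,1)! = 1/36  (running 1/36)
⟨..|..⟩ = √(5184/7)·(1/36) = +0.755929

+√(4/7) ≈ +0.755929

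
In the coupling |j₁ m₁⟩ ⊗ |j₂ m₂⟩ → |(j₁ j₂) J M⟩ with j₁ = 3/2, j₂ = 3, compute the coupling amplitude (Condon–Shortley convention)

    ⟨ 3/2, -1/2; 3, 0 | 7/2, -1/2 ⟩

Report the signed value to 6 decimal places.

−√(2/21) = -0.308607

triangle: 1!×2!×5!/9! = 240/362880
(j±m)!: 1!×2!×3!×3!×3!×4! = 10368
prefactor² = (2J+1)×Δ×N² = 384/7
  k=0: +1/(0!×1!×2!×3!×0!×2!) = 1/24
  k=1: −1/(1!×0!×1!×2!×1!×3!) = -1/12
Σ = -1/24  ⇒  CG² = 384/7×(-1/24)² = 2/21
CG = −√(2/21) = -0.308607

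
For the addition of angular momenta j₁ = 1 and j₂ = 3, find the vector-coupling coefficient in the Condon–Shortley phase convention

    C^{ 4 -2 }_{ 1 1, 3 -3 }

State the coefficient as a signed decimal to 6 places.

+√(1/28) = +0.188982

j₁+j₂−J=0  J+j₁−j₂=2  J−j₁+j₂=6  j₁+j₂+J+1=9
(j₁±m₁, j₂±m₂, J±M) = (2,0,0,6,2,6)
P² = 518400/7
sum k=0..0:
  [0] +1/1440 = 1/1440
S = 1/1440
C² = P²·S² = 1/28 ; C = +0.188982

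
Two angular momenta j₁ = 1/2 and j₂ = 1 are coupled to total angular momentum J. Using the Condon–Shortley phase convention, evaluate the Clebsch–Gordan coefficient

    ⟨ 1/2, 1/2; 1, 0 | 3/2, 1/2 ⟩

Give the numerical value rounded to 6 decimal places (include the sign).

√[4·0!1!2!/4! · 1!0!1!1!2!1!] = √(2/3)
  +(−1)^0/∏(0,0,0,1,1,1)! = 1  (running 1)
⟨..|..⟩ = √(2/3)·(1) = +0.816497

+0.816497  (= +√(2/3))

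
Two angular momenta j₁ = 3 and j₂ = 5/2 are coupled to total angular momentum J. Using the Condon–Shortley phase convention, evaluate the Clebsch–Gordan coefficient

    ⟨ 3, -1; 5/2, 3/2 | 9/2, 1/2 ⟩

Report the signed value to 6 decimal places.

triangle: 1!·5!·4!/11! = 2880/39916800
(j±m)!: 2!·4!·4!·1!·5!·4! = 3317760
prefactor² = (2J+1)·Δ·N² = 184320/77
  k=0: +1/(0!·1!·4!·4!·1!·0!) = 1/576
  k=1: −1/(1!·0!·3!·3!·2!·1!) = -1/72
Σ = -7/576  ⇒  CG² = 184320/77·(-7/576)² = 35/99
CG = −√(35/99) = -0.594588

-0.594588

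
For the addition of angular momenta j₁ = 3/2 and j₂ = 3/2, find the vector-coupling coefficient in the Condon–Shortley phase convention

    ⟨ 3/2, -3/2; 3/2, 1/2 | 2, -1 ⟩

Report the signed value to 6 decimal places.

triangle: 1!×2!×2!/6! = 4/720
(j±m)!: 0!×3!×2!×1!×1!×3! = 72
prefactor² = (2J+1)×Δ×N² = 2
  k=1: −1/(1!×0!×2!×1!×0!×1!) = -1/2
Σ = -1/2  ⇒  CG² = 2×(-1/2)² = 1/2
CG = −√(1/2) = -0.707107

−√(1/2) = -0.707107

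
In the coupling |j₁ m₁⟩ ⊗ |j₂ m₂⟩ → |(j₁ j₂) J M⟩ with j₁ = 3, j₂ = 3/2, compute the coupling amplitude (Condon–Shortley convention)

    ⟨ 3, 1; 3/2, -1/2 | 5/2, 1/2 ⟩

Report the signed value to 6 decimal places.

−√(1/70) ≈ -0.119523

triangle: 2!*4!*1!/8! = 48/40320
(j±m)!: 4!*2!*1!*2!*3!*2! = 1152
prefactor² = (2J+1)*Δ*N² = 288/35
  k=0: +1/(0!*2!*2!*1!*2!*0!) = 1/8
  k=1: −1/(1!*1!*1!*0!*3!*1!) = -1/6
Σ = -1/24  ⇒  CG² = 288/35*(-1/24)² = 1/70
CG = −√(1/70) = -0.119523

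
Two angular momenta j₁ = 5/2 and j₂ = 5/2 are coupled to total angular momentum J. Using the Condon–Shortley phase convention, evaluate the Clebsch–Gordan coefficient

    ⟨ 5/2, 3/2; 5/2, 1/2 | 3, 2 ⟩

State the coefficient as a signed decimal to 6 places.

-0.288675

j₁+j₂−J=2  J+j₁−j₂=3  J−j₁+j₂=3  j₁+j₂+J+1=9
(j₁±m₁, j₂±m₂, J±M) = (4,1,3,2,5,1)
P² = 48
sum k=0..1:
  [0] +1/24 = 1/24
  [1] −1/12 = -1/12
S = -1/24
C² = P²·S² = 1/12 ; C = -0.288675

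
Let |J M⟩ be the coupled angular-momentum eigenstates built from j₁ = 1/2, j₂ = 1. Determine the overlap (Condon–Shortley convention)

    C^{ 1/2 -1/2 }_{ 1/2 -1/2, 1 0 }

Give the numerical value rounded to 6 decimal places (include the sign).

-0.577350

√[2·1!0!1!/3! · 0!1!1!1!0!1!] = √(1/3)
  +(−1)^1/∏(1,0,0,0,0,1)! = -1  (running -1)
⟨..|..⟩ = √(1/3)·(-1) = -0.577350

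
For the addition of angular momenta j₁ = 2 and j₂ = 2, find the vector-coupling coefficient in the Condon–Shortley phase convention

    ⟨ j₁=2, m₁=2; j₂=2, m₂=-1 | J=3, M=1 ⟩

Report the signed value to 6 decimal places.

j₁+j₂−J=1  J+j₁−j₂=3  J−j₁+j₂=3  j₁+j₂+J+1=8
(j₁±m₁, j₂±m₂, J±M) = (4,0,1,3,4,2)
P² = 216/5
sum k=0..0:
  [0] +1/12 = 1/12
S = 1/12
C² = P²·S² = 3/10 ; C = +0.547723

+0.547723  (= +√(3/10))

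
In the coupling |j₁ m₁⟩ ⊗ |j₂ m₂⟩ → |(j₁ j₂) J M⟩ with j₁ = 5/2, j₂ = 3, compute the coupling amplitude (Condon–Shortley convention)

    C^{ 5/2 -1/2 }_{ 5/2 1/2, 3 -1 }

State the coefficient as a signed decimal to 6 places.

j₁+j₂−J=3  J+j₁−j₂=2  J−j₁+j₂=3  j₁+j₂+J+1=9
(j₁±m₁, j₂±m₂, J±M) = (3,2,2,4,2,3)
P² = 288/35
sum k=0..2:
  [0] +1/24 = 1/24
  [1] −1/4 = -1/4
  [2] +1/24 = 1/24
S = -1/6
C² = P²·S² = 8/35 ; C = -0.478091

−√(8/35) ≈ -0.478091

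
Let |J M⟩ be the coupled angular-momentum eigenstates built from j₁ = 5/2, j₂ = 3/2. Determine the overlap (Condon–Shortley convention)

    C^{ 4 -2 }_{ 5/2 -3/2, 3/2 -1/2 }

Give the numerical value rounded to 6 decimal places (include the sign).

√[9·0!5!3!/9! · 1!4!1!2!2!6!] = √(8640/7)
  +(−1)^0/∏(0,0,4,1,1,2)! = 1/48  (running 1/48)
⟨..|..⟩ = √(8640/7)·(1/48) = +0.731925

+0.731925  (= +√(15/28))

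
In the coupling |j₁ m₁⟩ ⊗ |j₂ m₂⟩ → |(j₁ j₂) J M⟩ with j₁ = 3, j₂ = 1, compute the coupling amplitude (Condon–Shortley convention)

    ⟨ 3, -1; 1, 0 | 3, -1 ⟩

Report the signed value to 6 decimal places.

j₁+j₂−J=1  J+j₁−j₂=5  J−j₁+j₂=1  j₁+j₂+J+1=8
(j₁±m₁, j₂±m₂, J±M) = (2,4,1,1,2,4)
P² = 48
sum k=0..1:
  [0] +1/24 = 1/24
  [1] −1/12 = -1/12
S = -1/24
C² = P²·S² = 1/12 ; C = -0.288675

−√(1/12) ≈ -0.288675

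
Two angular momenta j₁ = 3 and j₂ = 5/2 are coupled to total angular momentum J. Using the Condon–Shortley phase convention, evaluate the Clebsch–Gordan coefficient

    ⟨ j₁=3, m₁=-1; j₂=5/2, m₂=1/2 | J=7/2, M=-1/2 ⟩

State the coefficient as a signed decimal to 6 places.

j₁+j₂−J=2  J+j₁−j₂=4  J−j₁+j₂=3  j₁+j₂+J+1=10
(j₁±m₁, j₂±m₂, J±M) = (2,4,3,2,3,4)
P² = 9216/175
sum k=0..2:
  [0] +1/288 = 1/288
  [1] −1/12 = -1/12
  [2] +1/16 = 1/16
S = -5/288
C² = P²·S² = 1/63 ; C = -0.125988

-0.125988  (= −√(1/63))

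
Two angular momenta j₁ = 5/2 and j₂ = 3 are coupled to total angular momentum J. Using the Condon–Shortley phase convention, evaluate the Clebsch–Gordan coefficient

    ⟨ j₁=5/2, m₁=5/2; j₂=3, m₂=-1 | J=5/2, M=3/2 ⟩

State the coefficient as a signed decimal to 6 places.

+√(2/7) ≈ +0.534522

√[6·3!2!3!/9! · 5!0!2!4!4!1!] = √(1152/7)
  +(−1)^0/∏(0,3,0,2,2,1)! = 1/24  (running 1/24)
⟨..|..⟩ = √(1152/7)·(1/24) = +0.534522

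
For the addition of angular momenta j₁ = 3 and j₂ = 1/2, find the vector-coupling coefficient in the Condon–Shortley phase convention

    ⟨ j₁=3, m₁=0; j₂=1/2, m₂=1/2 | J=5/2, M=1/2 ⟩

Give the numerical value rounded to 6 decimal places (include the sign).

√[6·1!5!0!/7! · 3!3!1!0!3!2!] = √(432/7)
  +(−1)^1/∏(1,0,2,0,3,0)! = -1/12  (running -1/12)
⟨..|..⟩ = √(432/7)·(-1/12) = -0.654654

−√(3/7) ≈ -0.654654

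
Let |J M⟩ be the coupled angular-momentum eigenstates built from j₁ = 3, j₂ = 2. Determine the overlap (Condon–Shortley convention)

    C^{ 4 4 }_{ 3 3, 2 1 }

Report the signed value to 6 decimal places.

√[9·1!5!3!/10! · 6!0!3!1!8!0!] = √(311040)
  +(−1)^0/∏(0,1,0,3,5,0)! = 1/720  (running 1/720)
⟨..|..⟩ = √(311040)·(1/720) = +0.774597

+√(3/5) = +0.774597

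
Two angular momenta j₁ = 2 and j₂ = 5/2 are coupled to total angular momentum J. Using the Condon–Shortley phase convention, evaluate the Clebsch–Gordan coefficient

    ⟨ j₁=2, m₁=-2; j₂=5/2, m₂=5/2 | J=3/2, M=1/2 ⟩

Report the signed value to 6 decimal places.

−√(8/21) = -0.617213

j₁+j₂−J=3  J+j₁−j₂=1  J−j₁+j₂=2  j₁+j₂+J+1=7
(j₁±m₁, j₂±m₂, J±M) = (0,4,5,0,2,1)
P² = 384/7
sum k=3..3:
  [3] −1/12 = -1/12
S = -1/12
C² = P²·S² = 8/21 ; C = -0.617213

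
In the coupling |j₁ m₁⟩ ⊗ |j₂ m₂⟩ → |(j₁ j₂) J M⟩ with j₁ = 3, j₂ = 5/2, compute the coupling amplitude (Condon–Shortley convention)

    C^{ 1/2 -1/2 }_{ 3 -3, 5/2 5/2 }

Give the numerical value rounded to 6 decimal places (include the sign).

−√(2/7) = -0.534522

triangle: 5!·1!·0!/7! = 120/5040
(j±m)!: 0!·6!·5!·0!·0!·1! = 86400
prefactor² = (2J+1)·Δ·N² = 28800/7
  k=5: −1/(5!·0!·1!·0!·0!·0!) = -1/120
Σ = -1/120  ⇒  CG² = 28800/7·(-1/120)² = 2/7
CG = −√(2/7) = -0.534522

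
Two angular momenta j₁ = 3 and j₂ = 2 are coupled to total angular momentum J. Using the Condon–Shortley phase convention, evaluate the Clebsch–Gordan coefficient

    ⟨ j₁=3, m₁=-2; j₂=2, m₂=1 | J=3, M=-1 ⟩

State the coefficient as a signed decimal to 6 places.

√[7·2!4!2!/9! · 1!5!3!1!2!4!] = √(64)
  +(−1)^1/∏(1,1,4,2,0,0)! = -1/48  (running -1/48)
  +(−1)^2/∏(2,0,3,1,1,1)! = 1/12  (running 1/16)
⟨..|..⟩ = √(64)·(1/16) = +0.500000

+√(1/4) = +0.500000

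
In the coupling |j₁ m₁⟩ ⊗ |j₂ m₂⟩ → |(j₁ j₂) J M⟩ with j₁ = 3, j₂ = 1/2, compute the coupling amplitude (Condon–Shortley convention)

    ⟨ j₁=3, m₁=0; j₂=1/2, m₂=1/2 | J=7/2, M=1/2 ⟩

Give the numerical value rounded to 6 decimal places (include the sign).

√[8·0!6!1!/8! · 3!3!1!0!4!3!] = √(5184/7)
  +(−1)^0/∏(0,0,3,1,3,0)! = 1/36  (running 1/36)
⟨..|..⟩ = √(5184/7)·(1/36) = +0.755929

+√(4/7) = +0.755929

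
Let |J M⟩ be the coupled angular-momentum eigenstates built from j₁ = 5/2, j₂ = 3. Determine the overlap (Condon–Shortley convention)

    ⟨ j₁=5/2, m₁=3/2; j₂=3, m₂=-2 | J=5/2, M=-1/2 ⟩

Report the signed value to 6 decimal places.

triangle: 3!*2!*3!/9! = 72/362880
(j±m)!: 4!*1!*1!*5!*2!*3! = 34560
prefactor² = (2J+1)*Δ*N² = 288/7
  k=0: +1/(0!*3!*1!*1!*1!*2!) = 1/12
  k=1: −1/(1!*2!*0!*0!*2!*3!) = -1/24
Σ = 1/24  ⇒  CG² = 288/7*1/24² = 1/14
CG = +√(1/14) = +0.267261

+√(1/14) ≈ +0.267261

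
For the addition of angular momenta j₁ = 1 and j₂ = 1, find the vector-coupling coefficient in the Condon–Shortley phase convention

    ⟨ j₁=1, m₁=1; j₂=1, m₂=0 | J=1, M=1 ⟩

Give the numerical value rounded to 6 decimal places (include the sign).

+√(1/2) = +0.707107

j₁+j₂−J=1  J+j₁−j₂=1  J−j₁+j₂=1  j₁+j₂+J+1=4
(j₁±m₁, j₂±m₂, J±M) = (2,0,1,1,2,0)
P² = 1/2
sum k=0..0:
  [0] +1/1 = 1
S = 1
C² = P²·S² = 1/2 ; C = +0.707107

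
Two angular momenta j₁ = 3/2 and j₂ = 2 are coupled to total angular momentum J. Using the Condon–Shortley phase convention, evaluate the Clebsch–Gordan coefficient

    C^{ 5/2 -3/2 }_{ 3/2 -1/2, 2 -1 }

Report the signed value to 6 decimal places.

+√(1/35) = +0.169031

j₁+j₂−J=1  J+j₁−j₂=2  J−j₁+j₂=3  j₁+j₂+J+1=7
(j₁±m₁, j₂±m₂, J±M) = (1,2,1,3,1,4)
P² = 144/35
sum k=0..1:
  [0] +1/4 = 1/4
  [1] −1/6 = -1/6
S = 1/12
C² = P²·S² = 1/35 ; C = +0.169031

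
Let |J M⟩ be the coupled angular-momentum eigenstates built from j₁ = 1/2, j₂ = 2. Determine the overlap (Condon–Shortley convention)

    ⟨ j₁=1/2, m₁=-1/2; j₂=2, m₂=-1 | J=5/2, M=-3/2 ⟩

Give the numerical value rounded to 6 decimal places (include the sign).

√[6·0!1!4!/6! · 0!1!1!3!1!4!] = √(144/5)
  +(−1)^0/∏(0,0,1,1,0,3)! = 1/6  (running 1/6)
⟨..|..⟩ = √(144/5)·(1/6) = +0.894427

+√(4/5) = +0.894427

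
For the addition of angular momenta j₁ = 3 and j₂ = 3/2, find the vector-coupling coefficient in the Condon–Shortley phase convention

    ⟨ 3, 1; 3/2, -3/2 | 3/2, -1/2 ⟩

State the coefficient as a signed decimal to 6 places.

+0.338062  (= +√(4/35))

j₁+j₂−J=3  J+j₁−j₂=3  J−j₁+j₂=0  j₁+j₂+J+1=7
(j₁±m₁, j₂±m₂, J±M) = (4,2,0,3,1,2)
P² = 576/35
sum k=0..0:
  [0] +1/12 = 1/12
S = 1/12
C² = P²·S² = 4/35 ; C = +0.338062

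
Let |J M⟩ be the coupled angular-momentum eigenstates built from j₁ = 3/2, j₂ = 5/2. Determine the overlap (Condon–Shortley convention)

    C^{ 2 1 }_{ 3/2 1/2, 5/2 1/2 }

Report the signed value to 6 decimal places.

√[5·2!1!3!/7! · 2!1!3!2!3!1!] = √(12/7)
  +(−1)^0/∏(0,2,1,3,0,0)! = 1/12  (running 1/12)
  +(−1)^1/∏(1,1,0,2,1,1)! = -1/2  (running -5/12)
⟨..|..⟩ = √(12/7)·(-5/12) = -0.545545

-0.545545  (= −√(25/84))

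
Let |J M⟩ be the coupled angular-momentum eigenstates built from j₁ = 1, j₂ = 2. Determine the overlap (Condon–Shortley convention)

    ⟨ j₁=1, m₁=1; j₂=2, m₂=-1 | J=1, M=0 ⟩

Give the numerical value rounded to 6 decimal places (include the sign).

+√(3/10) ≈ +0.547723

triangle: 2!*0!*2!/5! = 4/120
(j±m)!: 2!*0!*1!*3!*1!*1! = 12
prefactor² = (2J+1)*Δ*N² = 6/5
  k=0: +1/(0!*2!*0!*1!*0!*1!) = 1/2
Σ = 1/2  ⇒  CG² = 6/5*1/2² = 3/10
CG = +√(3/10) = +0.547723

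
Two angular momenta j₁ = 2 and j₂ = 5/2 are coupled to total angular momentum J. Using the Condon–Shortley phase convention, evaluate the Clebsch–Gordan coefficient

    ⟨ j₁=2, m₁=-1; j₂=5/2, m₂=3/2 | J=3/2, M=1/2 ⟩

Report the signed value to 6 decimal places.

j₁+j₂−J=3  J+j₁−j₂=1  J−j₁+j₂=2  j₁+j₂+J+1=7
(j₁±m₁, j₂±m₂, J±M) = (1,3,4,1,2,1)
P² = 96/35
sum k=2..3:
  [2] +1/4 = 1/4
  [3] −1/6 = -1/6
S = 1/12
C² = P²·S² = 2/105 ; C = +0.138013

+√(2/105) = +0.138013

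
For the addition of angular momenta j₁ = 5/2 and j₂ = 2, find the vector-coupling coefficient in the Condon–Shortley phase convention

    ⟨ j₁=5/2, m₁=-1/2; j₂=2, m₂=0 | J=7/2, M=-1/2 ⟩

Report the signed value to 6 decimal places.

j₁+j₂−J=1  J+j₁−j₂=4  J−j₁+j₂=3  j₁+j₂+J+1=9
(j₁±m₁, j₂±m₂, J±M) = (2,3,2,2,3,4)
P² = 768/35
sum k=0..1:
  [0] +1/12 = 1/12
  [1] −1/8 = -1/8
S = -1/24
C² = P²·S² = 4/105 ; C = -0.195180

-0.195180  (= −√(4/105))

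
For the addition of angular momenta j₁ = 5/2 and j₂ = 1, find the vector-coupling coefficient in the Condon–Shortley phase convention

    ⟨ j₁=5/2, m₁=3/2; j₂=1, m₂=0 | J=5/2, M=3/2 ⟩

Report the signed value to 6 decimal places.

j₁+j₂−J=1  J+j₁−j₂=4  J−j₁+j₂=1  j₁+j₂+J+1=7
(j₁±m₁, j₂±m₂, J±M) = (4,1,1,1,4,1)
P² = 576/35
sum k=0..1:
  [0] +1/6 = 1/6
  [1] −1/24 = -1/24
S = 1/8
C² = P²·S² = 9/35 ; C = +0.507093

+0.507093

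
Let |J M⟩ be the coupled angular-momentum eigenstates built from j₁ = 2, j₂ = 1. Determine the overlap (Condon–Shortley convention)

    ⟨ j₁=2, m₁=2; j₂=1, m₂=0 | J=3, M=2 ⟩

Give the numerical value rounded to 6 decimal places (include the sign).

j₁+j₂−J=0  J+j₁−j₂=4  J−j₁+j₂=2  j₁+j₂+J+1=7
(j₁±m₁, j₂±m₂, J±M) = (4,0,1,1,5,1)
P² = 192
sum k=0..0:
  [0] +1/24 = 1/24
S = 1/24
C² = P²·S² = 1/3 ; C = +0.577350

+√(1/3) = +0.577350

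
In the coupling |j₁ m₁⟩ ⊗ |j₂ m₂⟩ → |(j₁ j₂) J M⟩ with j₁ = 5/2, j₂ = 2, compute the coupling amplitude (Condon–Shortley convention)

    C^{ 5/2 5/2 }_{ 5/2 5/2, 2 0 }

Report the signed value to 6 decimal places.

+0.597614  (= +√(5/14))

j₁+j₂−J=2  J+j₁−j₂=3  J−j₁+j₂=2  j₁+j₂+J+1=8
(j₁±m₁, j₂±m₂, J±M) = (5,0,2,2,5,0)
P² = 1440/7
sum k=0..0:
  [0] +1/24 = 1/24
S = 1/24
C² = P²·S² = 5/14 ; C = +0.597614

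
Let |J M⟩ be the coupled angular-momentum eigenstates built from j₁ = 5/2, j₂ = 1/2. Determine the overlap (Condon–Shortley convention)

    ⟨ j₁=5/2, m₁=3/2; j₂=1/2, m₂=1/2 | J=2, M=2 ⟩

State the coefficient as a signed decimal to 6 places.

−√(1/6) ≈ -0.408248

triangle: 1!*4!*0!/6! = 24/720
(j±m)!: 4!*1!*1!*0!*4!*0! = 576
prefactor² = (2J+1)*Δ*N² = 96
  k=1: −1/(1!*0!*0!*0!*4!*0!) = -1/24
Σ = -1/24  ⇒  CG² = 96*(-1/24)² = 1/6
CG = −√(1/6) = -0.408248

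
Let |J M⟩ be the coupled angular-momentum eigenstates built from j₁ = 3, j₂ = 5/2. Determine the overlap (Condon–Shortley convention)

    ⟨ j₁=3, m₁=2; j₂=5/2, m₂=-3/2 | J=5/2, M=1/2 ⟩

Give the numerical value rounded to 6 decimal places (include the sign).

√[6·3!3!2!/9! · 5!1!1!4!3!2!] = √(288/7)
  +(−1)^0/∏(0,3,1,1,2,1)! = 1/12  (running 1/12)
  +(−1)^1/∏(1,2,0,0,3,2)! = -1/24  (running 1/24)
⟨..|..⟩ = √(288/7)·(1/24) = +0.267261

+0.267261  (= +√(1/14))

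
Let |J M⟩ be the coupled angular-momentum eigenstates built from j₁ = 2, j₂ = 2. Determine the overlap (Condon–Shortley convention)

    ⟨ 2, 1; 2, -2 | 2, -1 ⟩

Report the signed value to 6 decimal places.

+√(3/7) = +0.654654

j₁+j₂−J=2  J+j₁−j₂=2  J−j₁+j₂=2  j₁+j₂+J+1=7
(j₁±m₁, j₂±m₂, J±M) = (3,1,0,4,1,3)
P² = 48/7
sum k=0..0:
  [0] +1/4 = 1/4
S = 1/4
C² = P²·S² = 3/7 ; C = +0.654654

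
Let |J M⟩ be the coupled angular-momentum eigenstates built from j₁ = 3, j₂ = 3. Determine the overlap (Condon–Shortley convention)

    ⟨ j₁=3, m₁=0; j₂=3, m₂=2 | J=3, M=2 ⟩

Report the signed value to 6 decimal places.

+0.408248

triangle: 3!×3!×3!/10! = 216/3628800
(j±m)!: 3!×3!×5!×1!×5!×1! = 518400
prefactor² = (2J+1)×Δ×N² = 216
  k=2: +1/(2!×1!×1!×3!×2!×0!) = 1/24
  k=3: −1/(3!×0!×0!×2!×3!×1!) = -1/72
Σ = 1/36  ⇒  CG² = 216×1/36² = 1/6
CG = +√(1/6) = +0.408248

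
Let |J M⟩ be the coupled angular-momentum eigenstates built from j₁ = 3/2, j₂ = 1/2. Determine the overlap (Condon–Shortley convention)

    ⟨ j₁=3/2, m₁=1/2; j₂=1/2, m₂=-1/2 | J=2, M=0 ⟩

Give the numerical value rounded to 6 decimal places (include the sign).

triangle: 0!·3!·1!/5! = 6/120
(j±m)!: 2!·1!·0!·1!·2!·2! = 8
prefactor² = (2J+1)·Δ·N² = 2
  k=0: +1/(0!·0!·1!·0!·2!·1!) = 1/2
Σ = 1/2  ⇒  CG² = 2·1/2² = 1/2
CG = +√(1/2) = +0.707107

+0.707107  (= +√(1/2))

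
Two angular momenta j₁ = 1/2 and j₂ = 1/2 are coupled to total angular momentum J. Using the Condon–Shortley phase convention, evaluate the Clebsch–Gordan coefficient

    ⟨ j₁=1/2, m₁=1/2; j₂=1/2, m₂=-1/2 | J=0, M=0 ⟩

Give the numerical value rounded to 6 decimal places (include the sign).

+0.707107

triangle: 1!*0!*0!/2! = 1/2
(j±m)!: 1!*0!*0!*1!*0!*0! = 1
prefactor² = (2J+1)*Δ*N² = 1/2
  k=0: +1/(0!*1!*0!*0!*0!*0!) = 1
Σ = 1  ⇒  CG² = 1/2*1² = 1/2
CG = +√(1/2) = +0.707107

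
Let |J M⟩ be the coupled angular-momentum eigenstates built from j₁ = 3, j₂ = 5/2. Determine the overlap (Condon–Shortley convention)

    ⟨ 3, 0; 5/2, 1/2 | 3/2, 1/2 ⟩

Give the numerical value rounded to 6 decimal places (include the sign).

√[4·4!2!1!/8! · 3!3!3!2!2!1!] = √(144/35)
  +(−1)^2/∏(2,2,1,1,1,0)! = 1/4  (running 1/4)
  +(−1)^3/∏(3,1,0,0,2,1)! = -1/12  (running 1/6)
⟨..|..⟩ = √(144/35)·(1/6) = +0.338062

+√(4/35) = +0.338062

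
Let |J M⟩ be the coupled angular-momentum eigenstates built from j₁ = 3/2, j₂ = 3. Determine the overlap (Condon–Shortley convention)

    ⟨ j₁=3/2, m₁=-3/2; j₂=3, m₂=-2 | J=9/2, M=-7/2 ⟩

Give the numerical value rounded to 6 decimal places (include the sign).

j₁+j₂−J=0  J+j₁−j₂=3  J−j₁+j₂=6  j₁+j₂+J+1=10
(j₁±m₁, j₂±m₂, J±M) = (0,3,1,5,1,8)
P² = 345600
sum k=0..0:
  [0] +1/720 = 1/720
S = 1/720
C² = P²·S² = 2/3 ; C = +0.816497

+0.816497  (= +√(2/3))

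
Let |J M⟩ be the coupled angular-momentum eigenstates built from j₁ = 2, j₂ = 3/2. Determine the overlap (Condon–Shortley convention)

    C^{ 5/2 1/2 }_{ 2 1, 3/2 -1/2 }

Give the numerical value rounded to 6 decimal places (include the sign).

+0.597614

triangle: 1!·3!·2!/7! = 12/5040
(j±m)!: 3!·1!·1!·2!·3!·2! = 144
prefactor² = (2J+1)·Δ·N² = 72/35
  k=0: +1/(0!·1!·1!·1!·2!·1!) = 1/2
  k=1: −1/(1!·0!·0!·0!·3!·2!) = -1/12
Σ = 5/12  ⇒  CG² = 72/35·5/12² = 5/14
CG = +√(5/14) = +0.597614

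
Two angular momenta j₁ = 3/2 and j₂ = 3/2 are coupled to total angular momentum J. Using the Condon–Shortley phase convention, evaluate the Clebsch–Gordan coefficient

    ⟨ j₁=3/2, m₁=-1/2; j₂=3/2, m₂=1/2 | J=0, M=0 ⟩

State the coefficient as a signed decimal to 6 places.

+√(1/4) ≈ +0.500000

√[1·3!0!0!/4! · 1!2!2!1!0!0!] = √(1)
  +(−1)^2/∏(2,1,0,0,0,0)! = 1/2  (running 1/2)
⟨..|..⟩ = √(1)·(1/2) = +0.500000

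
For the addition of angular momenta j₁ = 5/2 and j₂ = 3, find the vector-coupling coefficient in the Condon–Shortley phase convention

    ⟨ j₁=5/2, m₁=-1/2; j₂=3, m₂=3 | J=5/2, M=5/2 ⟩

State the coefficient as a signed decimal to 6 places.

−√(5/21) = -0.487950

triangle: 3!×2!×3!/9! = 72/362880
(j±m)!: 2!×3!×6!×0!×5!×0! = 1036800
prefactor² = (2J+1)×Δ×N² = 8640/7
  k=3: −1/(3!×0!×0!×3!×2!×0!) = -1/72
Σ = -1/72  ⇒  CG² = 8640/7×(-1/72)² = 5/21
CG = −√(5/21) = -0.487950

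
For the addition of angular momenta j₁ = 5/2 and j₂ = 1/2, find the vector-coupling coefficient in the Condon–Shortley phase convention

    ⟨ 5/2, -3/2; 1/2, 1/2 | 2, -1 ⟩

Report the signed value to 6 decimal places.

-0.816497

√[5·1!4!0!/6! · 1!4!1!0!1!3!] = √(24)
  +(−1)^1/∏(1,0,3,0,1,0)! = -1/6  (running -1/6)
⟨..|..⟩ = √(24)·(-1/6) = -0.816497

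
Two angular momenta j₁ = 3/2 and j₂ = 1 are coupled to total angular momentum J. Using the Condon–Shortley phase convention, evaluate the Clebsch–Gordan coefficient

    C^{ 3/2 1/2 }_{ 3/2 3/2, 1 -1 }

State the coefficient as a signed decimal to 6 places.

triangle: 1!·2!·1!/5! = 2/120
(j±m)!: 3!·0!·0!·2!·2!·1! = 24
prefactor² = (2J+1)·Δ·N² = 8/5
  k=0: +1/(0!·1!·0!·0!·2!·1!) = 1/2
Σ = 1/2  ⇒  CG² = 8/5·1/2² = 2/5
CG = +√(2/5) = +0.632456

+√(2/5) ≈ +0.632456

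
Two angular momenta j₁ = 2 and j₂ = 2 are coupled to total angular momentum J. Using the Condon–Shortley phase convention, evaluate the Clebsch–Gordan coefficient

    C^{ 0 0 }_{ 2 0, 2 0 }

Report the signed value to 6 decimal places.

triangle: 4!·0!·0!/5! = 24/120
(j±m)!: 2!·2!·2!·2!·0!·0! = 16
prefactor² = (2J+1)·Δ·N² = 16/5
  k=2: +1/(2!·2!·0!·0!·0!·0!) = 1/4
Σ = 1/4  ⇒  CG² = 16/5·1/4² = 1/5
CG = +√(1/5) = +0.447214

+0.447214  (= +√(1/5))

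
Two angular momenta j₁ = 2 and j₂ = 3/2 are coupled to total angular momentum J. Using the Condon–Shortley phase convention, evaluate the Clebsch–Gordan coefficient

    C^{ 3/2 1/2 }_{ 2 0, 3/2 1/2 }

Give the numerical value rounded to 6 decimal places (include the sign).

triangle: 2!×2!×1!/6! = 4/720
(j±m)!: 2!×2!×2!×1!×2!×1! = 16
prefactor² = (2J+1)×Δ×N² = 16/45
  k=1: −1/(1!×1!×1!×1!×1!×0!) = -1
  k=2: +1/(2!×0!×0!×0!×2!×1!) = 1/4
Σ = -3/4  ⇒  CG² = 16/45×(-3/4)² = 1/5
CG = −√(1/5) = -0.447214

-0.447214  (= −√(1/5))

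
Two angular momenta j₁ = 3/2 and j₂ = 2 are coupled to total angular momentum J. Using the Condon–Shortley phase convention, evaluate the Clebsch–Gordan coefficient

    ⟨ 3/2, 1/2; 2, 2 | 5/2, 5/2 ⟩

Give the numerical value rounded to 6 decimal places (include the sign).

−√(4/7) ≈ -0.755929

√[6·1!2!3!/7! · 2!1!4!0!5!0!] = √(576/7)
  +(−1)^1/∏(1,0,0,3,2,0)! = -1/12  (running -1/12)
⟨..|..⟩ = √(576/7)·(-1/12) = -0.755929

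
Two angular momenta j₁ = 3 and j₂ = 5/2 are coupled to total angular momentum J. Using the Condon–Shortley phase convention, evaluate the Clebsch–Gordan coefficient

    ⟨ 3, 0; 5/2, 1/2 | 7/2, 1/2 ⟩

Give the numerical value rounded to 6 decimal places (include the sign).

−√(4/21) = -0.436436

√[8·2!4!3!/10! · 3!3!3!2!4!3!] = √(6912/175)
  +(−1)^0/∏(0,2,3,3,1,0)! = 1/72  (running 1/72)
  +(−1)^1/∏(1,1,2,2,2,1)! = -1/8  (running -1/9)
  +(−1)^2/∏(2,0,1,1,3,2)! = 1/24  (running -5/72)
⟨..|..⟩ = √(6912/175)·(-5/72) = -0.436436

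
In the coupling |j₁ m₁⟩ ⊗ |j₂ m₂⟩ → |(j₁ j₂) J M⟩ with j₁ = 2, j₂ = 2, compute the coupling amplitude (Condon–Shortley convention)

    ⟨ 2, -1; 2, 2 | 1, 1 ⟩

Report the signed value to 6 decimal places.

-0.447214

j₁+j₂−J=3  J+j₁−j₂=1  J−j₁+j₂=1  j₁+j₂+J+1=6
(j₁±m₁, j₂±m₂, J±M) = (1,3,4,0,2,0)
P² = 36/5
sum k=3..3:
  [3] −1/6 = -1/6
S = -1/6
C² = P²·S² = 1/5 ; C = -0.447214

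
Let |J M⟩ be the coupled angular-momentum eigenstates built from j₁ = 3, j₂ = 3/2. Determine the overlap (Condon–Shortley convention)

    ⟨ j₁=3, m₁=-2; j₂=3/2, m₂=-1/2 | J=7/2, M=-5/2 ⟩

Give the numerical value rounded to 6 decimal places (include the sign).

j₁+j₂−J=1  J+j₁−j₂=5  J−j₁+j₂=2  j₁+j₂+J+1=9
(j₁±m₁, j₂±m₂, J±M) = (1,5,1,2,1,6)
P² = 6400/7
sum k=0..1:
  [0] +1/120 = 1/120
  [1] −1/48 = -1/48
S = -1/80
C² = P²·S² = 1/7 ; C = -0.377964

−√(1/7) = -0.377964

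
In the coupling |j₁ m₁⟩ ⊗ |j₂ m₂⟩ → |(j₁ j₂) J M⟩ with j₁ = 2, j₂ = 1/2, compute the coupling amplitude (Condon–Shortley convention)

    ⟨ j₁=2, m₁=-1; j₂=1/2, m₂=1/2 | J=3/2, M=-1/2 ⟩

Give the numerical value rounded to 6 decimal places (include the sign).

j₁+j₂−J=1  J+j₁−j₂=3  J−j₁+j₂=0  j₁+j₂+J+1=5
(j₁±m₁, j₂±m₂, J±M) = (1,3,1,0,1,2)
P² = 12/5
sum k=1..1:
  [1] −1/2 = -1/2
S = -1/2
C² = P²·S² = 3/5 ; C = -0.774597

−√(3/5) ≈ -0.774597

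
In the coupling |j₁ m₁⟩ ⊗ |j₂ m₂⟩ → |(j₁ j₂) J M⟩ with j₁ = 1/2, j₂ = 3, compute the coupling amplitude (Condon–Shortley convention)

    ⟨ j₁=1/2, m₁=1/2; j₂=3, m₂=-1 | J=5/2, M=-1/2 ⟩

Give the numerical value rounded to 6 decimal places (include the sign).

√[6·1!0!5!/7! · 1!0!2!4!2!3!] = √(576/7)
  +(−1)^0/∏(0,1,0,2,0,3)! = 1/12  (running 1/12)
⟨..|..⟩ = √(576/7)·(1/12) = +0.755929

+√(4/7) ≈ +0.755929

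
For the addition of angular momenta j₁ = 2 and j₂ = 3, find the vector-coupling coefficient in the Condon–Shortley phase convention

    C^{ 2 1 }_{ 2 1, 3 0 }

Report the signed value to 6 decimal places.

-0.534522

√[5·3!1!3!/8! · 3!1!3!3!3!1!] = √(81/14)
  +(−1)^0/∏(0,3,1,3,0,0)! = 1/36  (running 1/36)
  +(−1)^1/∏(1,2,0,2,1,1)! = -1/4  (running -2/9)
⟨..|..⟩ = √(81/14)·(-2/9) = -0.534522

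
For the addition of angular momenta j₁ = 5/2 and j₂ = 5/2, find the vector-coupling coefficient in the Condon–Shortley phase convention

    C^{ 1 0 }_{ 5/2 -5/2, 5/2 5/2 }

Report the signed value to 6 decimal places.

+0.597614

√[3·4!1!1!/7! · 0!5!5!0!1!1!] = √(1440/7)
  +(−1)^4/∏(4,0,1,1,0,0)! = 1/24  (running 1/24)
⟨..|..⟩ = √(1440/7)·(1/24) = +0.597614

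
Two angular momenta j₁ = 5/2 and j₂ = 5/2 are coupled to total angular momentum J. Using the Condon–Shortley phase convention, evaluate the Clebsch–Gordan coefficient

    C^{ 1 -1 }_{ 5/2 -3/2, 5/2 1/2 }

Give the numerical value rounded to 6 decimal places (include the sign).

-0.478091

triangle: 4!·1!·1!/7! = 24/5040
(j±m)!: 1!·4!·3!·2!·0!·2! = 576
prefactor² = (2J+1)·Δ·N² = 288/35
  k=3: −1/(3!·1!·1!·0!·0!·1!) = -1/6
Σ = -1/6  ⇒  CG² = 288/35·(-1/6)² = 8/35
CG = −√(8/35) = -0.478091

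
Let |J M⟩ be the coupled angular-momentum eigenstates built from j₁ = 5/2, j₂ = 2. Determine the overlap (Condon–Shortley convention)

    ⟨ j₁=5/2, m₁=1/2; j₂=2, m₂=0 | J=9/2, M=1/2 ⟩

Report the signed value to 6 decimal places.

√[10·0!5!4!/10! · 3!2!2!2!5!4!] = √(7680/7)
  +(−1)^0/∏(0,0,2,2,3,2)! = 1/48  (running 1/48)
⟨..|..⟩ = √(7680/7)·(1/48) = +0.690066

+√(10/21) ≈ +0.690066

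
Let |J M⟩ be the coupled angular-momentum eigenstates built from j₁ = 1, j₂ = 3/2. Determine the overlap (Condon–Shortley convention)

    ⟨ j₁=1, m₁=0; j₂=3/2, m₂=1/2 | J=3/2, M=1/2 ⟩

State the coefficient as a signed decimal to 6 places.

triangle: 1!*1!*2!/5! = 2/120
(j±m)!: 1!*1!*2!*1!*2!*1! = 4
prefactor² = (2J+1)*Δ*N² = 4/15
  k=0: +1/(0!*1!*1!*2!*0!*0!) = 1/2
  k=1: −1/(1!*0!*0!*1!*1!*1!) = -1
Σ = -1/2  ⇒  CG² = 4/15*(-1/2)² = 1/15
CG = −√(1/15) = -0.258199

-0.258199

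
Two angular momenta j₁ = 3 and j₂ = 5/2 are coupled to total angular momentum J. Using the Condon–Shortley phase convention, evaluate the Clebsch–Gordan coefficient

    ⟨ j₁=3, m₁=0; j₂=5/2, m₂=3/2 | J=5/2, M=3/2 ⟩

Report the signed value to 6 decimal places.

j₁+j₂−J=3  J+j₁−j₂=3  J−j₁+j₂=2  j₁+j₂+J+1=9
(j₁±m₁, j₂±m₂, J±M) = (3,3,4,1,4,1)
P² = 864/35
sum k=2..3:
  [2] +1/8 = 1/8
  [3] −1/36 = -1/36
S = 7/72
C² = P²·S² = 7/30 ; C = +0.483046

+√(7/30) ≈ +0.483046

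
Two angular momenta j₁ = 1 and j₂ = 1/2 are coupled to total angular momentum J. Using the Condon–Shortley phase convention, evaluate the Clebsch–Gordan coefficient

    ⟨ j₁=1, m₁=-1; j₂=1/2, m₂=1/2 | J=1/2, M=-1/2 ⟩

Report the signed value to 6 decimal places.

j₁+j₂−J=1  J+j₁−j₂=1  J−j₁+j₂=0  j₁+j₂+J+1=3
(j₁±m₁, j₂±m₂, J±M) = (0,2,1,0,0,1)
P² = 2/3
sum k=1..1:
  [1] −1/1 = -1
S = -1
C² = P²·S² = 2/3 ; C = -0.816497

−√(2/3) ≈ -0.816497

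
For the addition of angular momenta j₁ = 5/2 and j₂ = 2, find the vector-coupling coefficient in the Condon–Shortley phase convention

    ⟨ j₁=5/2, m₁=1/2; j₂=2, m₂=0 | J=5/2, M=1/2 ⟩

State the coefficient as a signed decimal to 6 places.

−√(8/35) = -0.478091

√[6·2!3!2!/8! · 3!2!2!2!3!2!] = √(72/35)
  +(−1)^0/∏(0,2,2,2,1,0)! = 1/8  (running 1/8)
  +(−1)^1/∏(1,1,1,1,2,1)! = -1/2  (running -3/8)
  +(−1)^2/∏(2,0,0,0,3,2)! = 1/24  (running -1/3)
⟨..|..⟩ = √(72/35)·(-1/3) = -0.478091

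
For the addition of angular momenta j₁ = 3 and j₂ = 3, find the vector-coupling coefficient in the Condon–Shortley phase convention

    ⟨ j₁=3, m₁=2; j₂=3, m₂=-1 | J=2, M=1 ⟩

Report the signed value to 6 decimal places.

−√(5/28) ≈ -0.422577

triangle: 4!·2!·2!/9! = 96/362880
(j±m)!: 5!·1!·2!·4!·3!·1! = 34560
prefactor² = (2J+1)·Δ·N² = 320/7
  k=0: +1/(0!·4!·1!·2!·1!·0!) = 1/48
  k=1: −1/(1!·3!·0!·1!·2!·1!) = -1/12
Σ = -1/16  ⇒  CG² = 320/7·(-1/16)² = 5/28
CG = −√(5/28) = -0.422577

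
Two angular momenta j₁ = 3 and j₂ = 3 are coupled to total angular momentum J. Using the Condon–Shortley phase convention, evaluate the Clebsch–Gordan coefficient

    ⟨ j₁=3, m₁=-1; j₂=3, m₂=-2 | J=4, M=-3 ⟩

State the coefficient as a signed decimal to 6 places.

−√(1/11) = -0.301511

j₁+j₂−J=2  J+j₁−j₂=4  J−j₁+j₂=4  j₁+j₂+J+1=11
(j₁±m₁, j₂±m₂, J±M) = (2,4,1,5,1,7)
P² = 82944/11
sum k=0..1:
  [0] +1/288 = 1/288
  [1] −1/144 = -1/144
S = -1/288
C² = P²·S² = 1/11 ; C = -0.301511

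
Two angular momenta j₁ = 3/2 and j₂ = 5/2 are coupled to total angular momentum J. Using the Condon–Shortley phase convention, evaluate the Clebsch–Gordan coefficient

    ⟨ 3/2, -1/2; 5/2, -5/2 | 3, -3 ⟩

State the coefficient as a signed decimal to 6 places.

+0.790569  (= +√(5/8))

j₁+j₂−J=1  J+j₁−j₂=2  J−j₁+j₂=4  j₁+j₂+J+1=8
(j₁±m₁, j₂±m₂, J±M) = (1,2,0,5,0,6)
P² = 1440
sum k=0..0:
  [0] +1/48 = 1/48
S = 1/48
C² = P²·S² = 5/8 ; C = +0.790569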